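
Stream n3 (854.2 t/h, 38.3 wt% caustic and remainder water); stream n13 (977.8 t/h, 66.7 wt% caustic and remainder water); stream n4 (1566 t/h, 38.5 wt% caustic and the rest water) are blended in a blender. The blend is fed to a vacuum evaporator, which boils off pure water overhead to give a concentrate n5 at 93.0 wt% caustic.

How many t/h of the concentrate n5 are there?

caustic entering = 854.2×0.383 + 977.8×0.667 + 1566×0.385 = 1582.3 t/h.
All caustic reports to n5, so n5 = 1582.3/0.930 = 1701.4 t/h.

1701 t/h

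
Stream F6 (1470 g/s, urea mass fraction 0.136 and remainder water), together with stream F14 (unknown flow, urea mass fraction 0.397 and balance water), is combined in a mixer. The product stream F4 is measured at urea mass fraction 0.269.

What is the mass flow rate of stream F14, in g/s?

1527 g/s

Let F14 be the unknown flow. Total out = 1470 + F14.
urea balance: 199.92 + 0.397·F14 = 0.269·(1470 + F14)
(0.397 − 0.269)·F14 = 0.269×1470 − 199.92 = 195.51
F14 = 195.51 / 0.128 = 1527.4 g/s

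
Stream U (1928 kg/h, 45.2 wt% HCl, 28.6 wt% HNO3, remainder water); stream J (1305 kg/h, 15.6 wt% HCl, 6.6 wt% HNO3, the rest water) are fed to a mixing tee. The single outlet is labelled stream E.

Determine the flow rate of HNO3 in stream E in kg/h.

637.5 kg/h

HNO3 out = HNO3 in = 1928×0.286 + 1305×0.066 = 637.54 kg/h.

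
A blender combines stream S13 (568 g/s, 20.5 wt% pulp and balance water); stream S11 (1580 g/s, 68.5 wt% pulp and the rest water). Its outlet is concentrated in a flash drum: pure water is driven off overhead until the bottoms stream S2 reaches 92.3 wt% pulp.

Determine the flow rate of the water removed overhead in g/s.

849.3 g/s

pulp entering = 568×0.205 + 1580×0.685 = 1198.7 g/s.
All pulp reports to S2, so S2 = 1198.7/0.923 = 1298.7 g/s.
Total feed = 2148 g/s; overhead = 2148 − 1298.7 = 849.26 g/s.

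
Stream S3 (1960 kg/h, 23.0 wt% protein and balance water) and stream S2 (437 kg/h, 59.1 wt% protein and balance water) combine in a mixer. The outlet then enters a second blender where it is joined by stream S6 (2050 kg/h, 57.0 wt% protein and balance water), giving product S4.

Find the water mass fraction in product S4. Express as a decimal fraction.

Overall, product flow = 4447 kg/h.
water in = 1960×0.770 + 437×0.409 + 2050×0.430 = 2569.4 kg/h.
water fraction in S4 = 0.5778.

0.5778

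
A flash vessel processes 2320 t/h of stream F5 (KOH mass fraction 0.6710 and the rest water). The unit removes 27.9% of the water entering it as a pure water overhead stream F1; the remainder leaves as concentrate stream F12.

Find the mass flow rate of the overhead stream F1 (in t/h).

water entering = 2320×0.329 = 763.28 t/h; overhead removed = 0.279×763.28 = 212.96 t/h.

213 t/h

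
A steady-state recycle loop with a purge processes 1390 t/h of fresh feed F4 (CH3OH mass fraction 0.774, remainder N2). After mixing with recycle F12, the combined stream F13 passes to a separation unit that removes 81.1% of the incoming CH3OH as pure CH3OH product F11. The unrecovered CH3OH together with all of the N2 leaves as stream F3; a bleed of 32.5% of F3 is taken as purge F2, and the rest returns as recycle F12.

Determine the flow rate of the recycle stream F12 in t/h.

N2 enters only via F4 and leaves only via the purge: 1390×0.226 = 0.325×(N2 in F3), and the separation unit passes all N2, so N2 in F13 = N2 in F3 = 966.58 t/h.
CH3OH in F13: m_A = 1390×0.774 + (1−0.325)·(1−0.811)·m_A, so m_A = 1075.9/0.8724 = 1233.2 t/h.
F3 = (1−0.811)×1233.2 + 966.58 = 1199.7 t/h.
Recycle F12 = (1−0.325)×1199.7 = 809.77 t/h.

809.8 t/h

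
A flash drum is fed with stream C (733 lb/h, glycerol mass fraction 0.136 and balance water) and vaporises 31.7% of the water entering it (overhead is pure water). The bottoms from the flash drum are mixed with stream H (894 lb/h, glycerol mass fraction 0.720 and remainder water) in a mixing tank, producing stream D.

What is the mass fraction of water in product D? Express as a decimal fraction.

0.479

Vapour removed = 0.317×0.864×733 = 200.76 lb/h; concentrate = 532.24 lb/h.
water reaching the mixer = 432.55 (from concentrate) + 894×0.280 = 682.87 lb/h.
Product flow = 532.24 + 894 = 1426.2 lb/h; water fraction = 0.479.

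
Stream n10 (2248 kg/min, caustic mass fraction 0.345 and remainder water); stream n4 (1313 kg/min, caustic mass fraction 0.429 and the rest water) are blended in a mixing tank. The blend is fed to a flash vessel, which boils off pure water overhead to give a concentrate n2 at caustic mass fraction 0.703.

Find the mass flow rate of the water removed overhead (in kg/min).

caustic entering = 2248×0.345 + 1313×0.429 = 1338.8 kg/min.
All caustic reports to n2, so n2 = 1338.8/0.703 = 1904.5 kg/min.
Total feed = 3561 kg/min; overhead = 3561 − 1904.5 = 1656.5 kg/min.

1657 kg/min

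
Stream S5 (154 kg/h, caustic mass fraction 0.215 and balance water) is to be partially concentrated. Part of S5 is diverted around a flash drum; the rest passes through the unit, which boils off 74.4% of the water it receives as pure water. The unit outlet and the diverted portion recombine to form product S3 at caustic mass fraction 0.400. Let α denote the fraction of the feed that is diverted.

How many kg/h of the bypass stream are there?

All 154×0.215 = 33.11 kg/h of caustic reaches S3, so S3 = 33.11/0.400 = 82.775 kg/h and vapour = 71.225 kg/h.
The evaporator receives (1−α)·154 of feed at 0.785 water and removes 0.744 of that water:
0.744×0.785×(1−α)×154 = 71.225
(1−α) = 71.225/89.942 = 0.7919;  α = 0.2081.
Bypass flow = 0.2081×154 = 32.048 kg/h.

32.05 kg/h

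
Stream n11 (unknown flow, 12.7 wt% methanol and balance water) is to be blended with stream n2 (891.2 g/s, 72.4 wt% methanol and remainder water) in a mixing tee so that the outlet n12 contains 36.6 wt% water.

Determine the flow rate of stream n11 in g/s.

Let n11 be the unknown flow. Total out = 891.2 + n11.
water balance: 245.97 + 0.873·n11 = 0.366·(891.2 + n11)
(0.873 − 0.366)·n11 = 0.366×891.2 − 245.97 = 80.208
n11 = 80.208 / 0.507 = 158.2 g/s

158.2 g/s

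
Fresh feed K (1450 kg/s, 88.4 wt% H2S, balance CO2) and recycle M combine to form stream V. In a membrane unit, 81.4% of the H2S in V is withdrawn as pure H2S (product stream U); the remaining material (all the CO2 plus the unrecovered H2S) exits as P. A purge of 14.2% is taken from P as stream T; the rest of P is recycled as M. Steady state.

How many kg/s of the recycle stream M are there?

1260 kg/s

CO2 enters only via K and leaves only via the purge: 1450×0.116 = 0.142×(CO2 in P), and the membrane unit passes all CO2, so CO2 in V = CO2 in P = 1184.5 kg/s.
H2S in V: m_A = 1450×0.884 + (1−0.142)·(1−0.814)·m_A, so m_A = 1281.8/0.8404 = 1525.2 kg/s.
P = (1−0.814)×1525.2 + 1184.5 = 1468.2 kg/s.
Recycle M = (1−0.142)×1468.2 = 1259.7 kg/s.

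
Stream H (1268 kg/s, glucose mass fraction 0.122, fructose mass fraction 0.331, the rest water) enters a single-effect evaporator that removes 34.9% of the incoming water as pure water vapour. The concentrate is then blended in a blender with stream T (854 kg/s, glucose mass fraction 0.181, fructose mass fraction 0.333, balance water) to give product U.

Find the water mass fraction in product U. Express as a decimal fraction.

0.461

Vapour removed = 0.349×0.547×1268 = 242.07 kg/s; concentrate = 1025.9 kg/s.
water reaching the mixer = 451.53 (from concentrate) + 854×0.486 = 866.57 kg/s.
Product flow = 1025.9 + 854 = 1879.9 kg/s; water fraction = 0.461.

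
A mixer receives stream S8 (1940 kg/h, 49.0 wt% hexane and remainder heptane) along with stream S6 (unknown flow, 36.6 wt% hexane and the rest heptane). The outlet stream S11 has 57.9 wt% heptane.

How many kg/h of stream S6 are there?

2434 kg/h

Let S6 be the unknown flow. Total out = 1940 + S6.
heptane balance: 989.4 + 0.634·S6 = 0.579·(1940 + S6)
(0.634 − 0.579)·S6 = 0.579×1940 − 989.4 = 133.86
S6 = 133.86 / 0.055 = 2433.8 kg/h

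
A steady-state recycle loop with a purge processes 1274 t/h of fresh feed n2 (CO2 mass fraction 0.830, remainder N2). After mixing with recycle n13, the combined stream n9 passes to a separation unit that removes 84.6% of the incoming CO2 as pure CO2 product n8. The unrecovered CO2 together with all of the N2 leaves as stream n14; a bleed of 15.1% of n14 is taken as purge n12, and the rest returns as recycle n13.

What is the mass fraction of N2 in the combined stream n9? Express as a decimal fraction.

N2 enters only via n2 and leaves only via the purge: 1274×0.170 = 0.151×(N2 in n14), and the separation unit passes all N2, so N2 in n9 = N2 in n14 = 1434.3 t/h.
CO2 in n9: m_A = 1274×0.830 + (1−0.151)·(1−0.846)·m_A, so m_A = 1057.4/0.8693 = 1216.5 t/h.
n9 = 1216.5 + 1434.3 = 2650.8 t/h.
N2 fraction in n9 = 1434.3/2650.8 = 0.541.

0.541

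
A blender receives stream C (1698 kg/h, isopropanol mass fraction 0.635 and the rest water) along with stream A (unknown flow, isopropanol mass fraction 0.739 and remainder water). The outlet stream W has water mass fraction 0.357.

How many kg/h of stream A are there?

141.5 kg/h

Let A be the unknown flow. Total out = 1698 + A.
water balance: 619.77 + 0.261·A = 0.357·(1698 + A)
(0.261 − 0.357)·A = 0.357×1698 − 619.77 = -13.584
A = -13.584 / -0.096 = 141.5 kg/h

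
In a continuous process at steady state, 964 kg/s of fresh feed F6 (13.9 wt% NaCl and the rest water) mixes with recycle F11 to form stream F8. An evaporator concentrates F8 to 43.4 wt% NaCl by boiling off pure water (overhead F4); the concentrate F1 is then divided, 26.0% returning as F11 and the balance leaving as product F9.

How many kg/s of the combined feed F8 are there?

1072 kg/s

Overall NaCl balance (none leaves overhead): NaCl in fresh feed = NaCl in product, i.e. 964×0.139 = (1−0.260)·F1·0.434.
F1 = 134/(0.434×0.740) = 417.23 kg/s.
Recycle F11 = 0.260×417.23 = 108.48 kg/s.
Combined feed F8 = 964 + 108.48 = 1072.5 kg/s.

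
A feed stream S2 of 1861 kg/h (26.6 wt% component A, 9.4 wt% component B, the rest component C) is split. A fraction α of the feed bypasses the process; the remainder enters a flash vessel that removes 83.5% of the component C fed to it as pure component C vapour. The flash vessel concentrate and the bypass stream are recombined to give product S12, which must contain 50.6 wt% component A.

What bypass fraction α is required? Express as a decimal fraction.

All 1861×0.266 = 495.03 kg/h of component A reaches S12, so S12 = 495.03/0.506 = 978.31 kg/h and vapour = 882.69 kg/h.
The evaporator receives (1−α)·1861 of feed at 0.640 component C and removes 0.835 of that component C:
0.835×0.640×(1−α)×1861 = 882.69
(1−α) = 882.69/994.52 = 0.8876;  α = 0.1124.

0.112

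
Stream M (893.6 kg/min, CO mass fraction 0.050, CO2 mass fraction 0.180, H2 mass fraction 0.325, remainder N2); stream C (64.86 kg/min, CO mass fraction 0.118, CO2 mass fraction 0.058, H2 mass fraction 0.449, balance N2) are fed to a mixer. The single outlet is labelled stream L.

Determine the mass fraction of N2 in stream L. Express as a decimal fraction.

Total flow out = 893.6 + 64.86 = 958.46 kg/min.
N2 in = 893.6×0.445 + 64.86×0.375 = 421.97 kg/min.
N2 mass fraction in L = 421.97/958.46 = 0.440.

0.440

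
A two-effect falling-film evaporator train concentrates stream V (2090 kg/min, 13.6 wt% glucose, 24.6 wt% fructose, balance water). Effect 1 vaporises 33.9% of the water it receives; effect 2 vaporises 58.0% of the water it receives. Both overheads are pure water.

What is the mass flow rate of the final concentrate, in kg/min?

water in feed = 2090×0.618 = 1291.6 kg/min.
After stage 1: water left = (1−0.339)×1291.6 = 853.76; stream total = 1652.1 kg/min.
After stage 2: water left = (1−0.580)×853.76 = 358.58; final concentrate = 1157 kg/min.

1157 kg/min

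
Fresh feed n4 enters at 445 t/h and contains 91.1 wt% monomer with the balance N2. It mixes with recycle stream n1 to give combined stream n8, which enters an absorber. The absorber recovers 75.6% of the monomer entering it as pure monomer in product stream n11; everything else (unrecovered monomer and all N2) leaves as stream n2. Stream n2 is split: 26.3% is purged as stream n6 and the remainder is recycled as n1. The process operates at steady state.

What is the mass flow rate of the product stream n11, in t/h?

monomer in n8: m_A = 445×0.911 + (1−0.263)·(1−0.756)·m_A, so m_A = 405.4/0.8202 = 494.28 t/h.
Product n11 = 0.756×494.28 = 373.68 t/h.

373.7 t/h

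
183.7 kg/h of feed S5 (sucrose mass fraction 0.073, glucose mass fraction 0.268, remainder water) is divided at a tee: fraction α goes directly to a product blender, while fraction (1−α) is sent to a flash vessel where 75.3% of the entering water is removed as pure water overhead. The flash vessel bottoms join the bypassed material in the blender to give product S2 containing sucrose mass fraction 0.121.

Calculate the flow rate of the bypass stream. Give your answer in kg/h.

All 183.7×0.073 = 13.41 kg/h of sucrose reaches S2, so S2 = 13.41/0.121 = 110.83 kg/h and vapour = 72.873 kg/h.
The evaporator receives (1−α)·183.7 of feed at 0.659 water and removes 0.753 of that water:
0.753×0.659×(1−α)×183.7 = 72.873
(1−α) = 72.873/91.157 = 0.7994;  α = 0.2006.
Bypass flow = 0.2006×183.7 = 36.846 kg/h.

36.85 kg/h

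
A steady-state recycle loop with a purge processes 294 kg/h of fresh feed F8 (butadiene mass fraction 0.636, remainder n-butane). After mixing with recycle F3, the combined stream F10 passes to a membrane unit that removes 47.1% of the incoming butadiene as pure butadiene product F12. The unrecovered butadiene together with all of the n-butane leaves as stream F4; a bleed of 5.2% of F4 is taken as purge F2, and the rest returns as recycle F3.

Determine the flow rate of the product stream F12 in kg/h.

176.7 kg/h

butadiene in F10: m_A = 294×0.636 + (1−0.052)·(1−0.471)·m_A, so m_A = 186.98/0.4985 = 375.09 kg/h.
Product F12 = 0.471×375.09 = 176.67 kg/h.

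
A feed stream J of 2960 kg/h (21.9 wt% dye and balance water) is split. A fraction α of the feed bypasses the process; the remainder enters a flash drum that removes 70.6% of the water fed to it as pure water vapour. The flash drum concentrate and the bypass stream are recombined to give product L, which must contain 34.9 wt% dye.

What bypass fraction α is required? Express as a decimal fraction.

0.324

All 2960×0.219 = 648.24 kg/h of dye reaches L, so L = 648.24/0.349 = 1857.4 kg/h and vapour = 1102.6 kg/h.
The evaporator receives (1−α)·2960 of feed at 0.781 water and removes 0.706 of that water:
0.706×0.781×(1−α)×2960 = 1102.6
(1−α) = 1102.6/1632.1 = 0.6756;  α = 0.3244.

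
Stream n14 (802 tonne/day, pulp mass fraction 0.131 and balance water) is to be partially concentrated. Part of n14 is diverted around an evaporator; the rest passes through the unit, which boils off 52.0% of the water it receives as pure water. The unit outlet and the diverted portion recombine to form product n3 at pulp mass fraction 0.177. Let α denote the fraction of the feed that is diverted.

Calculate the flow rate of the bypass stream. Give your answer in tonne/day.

All 802×0.131 = 105.06 tonne/day of pulp reaches n3, so n3 = 105.06/0.177 = 593.57 tonne/day and vapour = 208.43 tonne/day.
The evaporator receives (1−α)·802 of feed at 0.869 water and removes 0.520 of that water:
0.520×0.869×(1−α)×802 = 208.43
(1−α) = 208.43/362.41 = 0.5751;  α = 0.4249.
Bypass flow = 0.4249×802 = 340.75 tonne/day.

340.8 tonne/day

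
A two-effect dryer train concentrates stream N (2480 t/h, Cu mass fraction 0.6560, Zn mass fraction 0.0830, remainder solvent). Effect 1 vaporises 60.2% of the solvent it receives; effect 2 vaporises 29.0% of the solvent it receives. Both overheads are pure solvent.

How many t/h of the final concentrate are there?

solvent in feed = 2480×0.261 = 647.28 t/h.
After stage 1: solvent left = (1−0.602)×647.28 = 257.62; stream total = 2090.3 t/h.
After stage 2: solvent left = (1−0.290)×257.62 = 182.91; final concentrate = 2015.6 t/h.

2016 t/h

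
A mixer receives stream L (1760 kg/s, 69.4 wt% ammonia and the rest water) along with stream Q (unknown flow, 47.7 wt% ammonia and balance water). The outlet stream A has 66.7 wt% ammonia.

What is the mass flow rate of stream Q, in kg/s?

250.1 kg/s

Let Q be the unknown flow. Total out = 1760 + Q.
ammonia balance: 1221.4 + 0.477·Q = 0.667·(1760 + Q)
(0.477 − 0.667)·Q = 0.667×1760 − 1221.4 = -47.52
Q = -47.52 / -0.190 = 250.11 kg/s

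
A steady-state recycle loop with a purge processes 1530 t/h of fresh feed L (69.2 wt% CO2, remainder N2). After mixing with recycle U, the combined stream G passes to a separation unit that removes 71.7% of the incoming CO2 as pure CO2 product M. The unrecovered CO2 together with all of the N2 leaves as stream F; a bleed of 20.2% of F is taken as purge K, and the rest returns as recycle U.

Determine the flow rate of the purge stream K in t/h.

N2 enters only via L and leaves only via the purge: 1530×0.308 = 0.202×(N2 in F), and the separation unit passes all N2, so N2 in G = N2 in F = 2332.9 t/h.
CO2 in G: m_A = 1530×0.692 + (1−0.202)·(1−0.717)·m_A, so m_A = 1058.8/0.7742 = 1367.6 t/h.
F = (1−0.717)×1367.6 + 2332.9 = 2719.9 t/h.
Purge K = 0.202×2719.9 = 549.42 t/h.

549.4 t/h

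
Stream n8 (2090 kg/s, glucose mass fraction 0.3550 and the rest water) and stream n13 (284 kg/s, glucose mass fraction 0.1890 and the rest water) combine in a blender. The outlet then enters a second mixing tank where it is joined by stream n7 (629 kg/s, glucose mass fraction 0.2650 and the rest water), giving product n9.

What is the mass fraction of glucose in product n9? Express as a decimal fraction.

Overall, product flow = 3003 kg/s.
glucose in = 2090×0.355 + 284×0.189 + 629×0.265 = 962.31 kg/s.
glucose fraction in n9 = 0.3204.

0.3204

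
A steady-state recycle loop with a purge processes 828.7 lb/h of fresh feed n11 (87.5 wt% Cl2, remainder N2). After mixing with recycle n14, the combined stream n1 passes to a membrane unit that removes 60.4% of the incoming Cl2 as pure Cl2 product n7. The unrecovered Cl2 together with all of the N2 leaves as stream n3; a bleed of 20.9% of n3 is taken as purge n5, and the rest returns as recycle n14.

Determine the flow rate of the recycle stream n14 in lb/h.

N2 enters only via n11 and leaves only via the purge: 828.7×0.125 = 0.209×(N2 in n3), and the membrane unit passes all N2, so N2 in n1 = N2 in n3 = 495.63 lb/h.
Cl2 in n1: m_A = 828.7×0.875 + (1−0.209)·(1−0.604)·m_A, so m_A = 725.11/0.6868 = 1055.8 lb/h.
n3 = (1−0.604)×1055.8 + 495.63 = 913.75 lb/h.
Recycle n14 = (1−0.209)×913.75 = 722.77 lb/h.

722.8 lb/h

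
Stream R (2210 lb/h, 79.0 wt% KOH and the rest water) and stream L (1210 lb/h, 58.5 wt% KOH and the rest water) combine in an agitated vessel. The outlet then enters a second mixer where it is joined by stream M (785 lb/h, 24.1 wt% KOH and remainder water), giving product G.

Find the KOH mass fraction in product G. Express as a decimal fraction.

0.629

Overall, product flow = 4205 lb/h.
KOH in = 2210×0.790 + 1210×0.585 + 785×0.241 = 2642.9 lb/h.
KOH fraction in G = 0.629.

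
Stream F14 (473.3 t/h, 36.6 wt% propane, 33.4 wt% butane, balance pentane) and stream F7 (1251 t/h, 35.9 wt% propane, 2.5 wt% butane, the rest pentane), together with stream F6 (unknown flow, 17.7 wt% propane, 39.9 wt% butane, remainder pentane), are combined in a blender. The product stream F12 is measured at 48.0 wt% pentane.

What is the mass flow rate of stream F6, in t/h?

Let F6 be the unknown flow. Total out = 1724.3 + F6.
pentane balance: 912.61 + 0.424·F6 = 0.480·(1724.3 + F6)
(0.424 − 0.480)·F6 = 0.480×1724.3 − 912.61 = -84.942
F6 = -84.942 / -0.056 = 1516.8 t/h

1517 t/h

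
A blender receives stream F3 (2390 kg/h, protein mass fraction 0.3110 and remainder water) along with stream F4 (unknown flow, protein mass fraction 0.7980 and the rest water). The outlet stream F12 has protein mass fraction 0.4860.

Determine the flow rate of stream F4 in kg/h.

1341 kg/h

Let F4 be the unknown flow. Total out = 2390 + F4.
protein balance: 743.29 + 0.798·F4 = 0.486·(2390 + F4)
(0.798 − 0.486)·F4 = 0.486×2390 − 743.29 = 418.25
F4 = 418.25 / 0.312 = 1340.5 kg/h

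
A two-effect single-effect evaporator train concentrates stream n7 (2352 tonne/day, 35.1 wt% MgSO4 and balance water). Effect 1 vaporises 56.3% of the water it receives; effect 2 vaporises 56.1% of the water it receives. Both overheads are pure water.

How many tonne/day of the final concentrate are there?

1118 tonne/day

water in feed = 2352×0.649 = 1526.4 tonne/day.
After stage 1: water left = (1−0.563)×1526.4 = 667.06; stream total = 1492.6 tonne/day.
After stage 2: water left = (1−0.561)×667.06 = 292.84; final concentrate = 1118.4 tonne/day.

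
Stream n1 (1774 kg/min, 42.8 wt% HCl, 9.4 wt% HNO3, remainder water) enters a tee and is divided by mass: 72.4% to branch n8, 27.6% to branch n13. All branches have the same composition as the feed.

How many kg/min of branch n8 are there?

1284 kg/min

Branch n8 flow = 0.724×1774 = 1284.4 kg/min.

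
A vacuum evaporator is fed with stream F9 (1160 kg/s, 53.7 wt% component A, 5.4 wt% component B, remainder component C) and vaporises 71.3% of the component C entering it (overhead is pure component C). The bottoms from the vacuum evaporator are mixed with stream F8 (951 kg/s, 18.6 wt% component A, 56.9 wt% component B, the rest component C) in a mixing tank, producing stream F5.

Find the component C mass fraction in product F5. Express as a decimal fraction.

0.208

Vapour removed = 0.713×0.409×1160 = 338.28 kg/s; concentrate = 821.72 kg/s.
component C reaching the mixer = 136.16 (from concentrate) + 951×0.245 = 369.16 kg/s.
Product flow = 821.72 + 951 = 1772.7 kg/s; component C fraction = 0.208.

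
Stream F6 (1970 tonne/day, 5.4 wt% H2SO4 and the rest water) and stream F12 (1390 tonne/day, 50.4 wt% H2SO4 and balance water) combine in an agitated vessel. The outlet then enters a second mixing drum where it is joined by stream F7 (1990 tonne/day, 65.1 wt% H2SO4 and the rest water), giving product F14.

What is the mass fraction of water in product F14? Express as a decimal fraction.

0.6070

Overall, product flow = 5350 tonne/day.
water in = 1970×0.946 + 1390×0.496 + 1990×0.349 = 3247.6 tonne/day.
water fraction in F14 = 0.6070.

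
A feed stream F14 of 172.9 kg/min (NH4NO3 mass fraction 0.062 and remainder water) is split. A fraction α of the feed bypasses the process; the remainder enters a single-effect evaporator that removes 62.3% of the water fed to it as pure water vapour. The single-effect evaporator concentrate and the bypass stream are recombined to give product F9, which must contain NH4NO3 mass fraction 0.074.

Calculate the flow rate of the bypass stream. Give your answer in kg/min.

All 172.9×0.062 = 10.72 kg/min of NH4NO3 reaches F9, so F9 = 10.72/0.074 = 144.86 kg/min and vapour = 28.038 kg/min.
The evaporator receives (1−α)·172.9 of feed at 0.938 water and removes 0.623 of that water:
0.623×0.938×(1−α)×172.9 = 28.038
(1−α) = 28.038/101.04 = 0.2775;  α = 0.7225.
Bypass flow = 0.7225×172.9 = 124.92 kg/min.

124.9 kg/min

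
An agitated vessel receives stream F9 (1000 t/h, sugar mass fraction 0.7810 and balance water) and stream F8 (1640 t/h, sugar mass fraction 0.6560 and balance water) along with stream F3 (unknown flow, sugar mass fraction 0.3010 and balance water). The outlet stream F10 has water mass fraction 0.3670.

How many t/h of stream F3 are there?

559.4 t/h

Let F3 be the unknown flow. Total out = 2640 + F3.
water balance: 783.16 + 0.699·F3 = 0.367·(2640 + F3)
(0.699 − 0.367)·F3 = 0.367×2640 − 783.16 = 185.72
F3 = 185.72 / 0.332 = 559.4 t/h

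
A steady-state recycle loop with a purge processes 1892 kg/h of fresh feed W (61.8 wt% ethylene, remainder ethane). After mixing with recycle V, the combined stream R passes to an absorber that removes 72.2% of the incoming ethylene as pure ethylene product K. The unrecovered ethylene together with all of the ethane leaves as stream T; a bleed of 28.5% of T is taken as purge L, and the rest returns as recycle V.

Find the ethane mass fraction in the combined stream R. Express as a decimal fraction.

0.635

ethane enters only via W and leaves only via the purge: 1892×0.382 = 0.285×(ethane in T), and the absorber passes all ethane, so ethane in R = ethane in T = 2535.9 kg/h.
ethylene in R: m_A = 1892×0.618 + (1−0.285)·(1−0.722)·m_A, so m_A = 1169.3/0.8012 = 1459.3 kg/h.
R = 1459.3 + 2535.9 = 3995.3 kg/h.
ethane fraction in R = 2535.9/3995.3 = 0.635.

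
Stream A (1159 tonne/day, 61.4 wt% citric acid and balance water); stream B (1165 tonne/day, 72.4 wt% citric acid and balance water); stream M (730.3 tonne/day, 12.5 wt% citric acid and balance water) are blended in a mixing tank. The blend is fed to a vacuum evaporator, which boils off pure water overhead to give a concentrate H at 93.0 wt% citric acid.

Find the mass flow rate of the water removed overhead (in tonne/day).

1284 tonne/day

citric acid entering = 1159×0.614 + 1165×0.724 + 730.3×0.125 = 1646.4 tonne/day.
All citric acid reports to H, so H = 1646.4/0.930 = 1770.3 tonne/day.
Total feed = 3054.3 tonne/day; overhead = 3054.3 − 1770.3 = 1284 tonne/day.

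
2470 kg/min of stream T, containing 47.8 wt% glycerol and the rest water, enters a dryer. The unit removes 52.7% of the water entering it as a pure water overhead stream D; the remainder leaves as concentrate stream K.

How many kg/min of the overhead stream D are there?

water entering = 2470×0.522 = 1289.3 kg/min; overhead removed = 0.527×1289.3 = 679.48 kg/min.

679.5 kg/min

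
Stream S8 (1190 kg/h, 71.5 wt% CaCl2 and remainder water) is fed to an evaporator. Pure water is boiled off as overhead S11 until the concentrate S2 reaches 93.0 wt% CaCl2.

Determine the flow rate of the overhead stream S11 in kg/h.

275.1 kg/h

CaCl2 is conserved: 1190×0.715 = 850.85 kg/h all reports to the concentrate.
Concentrate = 850.85/(target fraction) = 914.89 kg/h.
Overhead = 1190 − 914.89 = 275.11 kg/h.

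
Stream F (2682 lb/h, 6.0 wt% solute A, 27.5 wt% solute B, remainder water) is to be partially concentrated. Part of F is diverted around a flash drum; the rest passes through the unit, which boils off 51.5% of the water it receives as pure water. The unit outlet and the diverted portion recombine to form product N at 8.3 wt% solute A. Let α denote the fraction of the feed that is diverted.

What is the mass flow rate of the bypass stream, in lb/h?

511.9 lb/h

All 2682×0.060 = 160.92 lb/h of solute A reaches N, so N = 160.92/0.083 = 1938.8 lb/h and vapour = 743.2 lb/h.
The evaporator receives (1−α)·2682 of feed at 0.665 water and removes 0.515 of that water:
0.515×0.665×(1−α)×2682 = 743.2
(1−α) = 743.2/918.52 = 0.8091;  α = 0.1909.
Bypass flow = 0.1909×2682 = 511.9 lb/h.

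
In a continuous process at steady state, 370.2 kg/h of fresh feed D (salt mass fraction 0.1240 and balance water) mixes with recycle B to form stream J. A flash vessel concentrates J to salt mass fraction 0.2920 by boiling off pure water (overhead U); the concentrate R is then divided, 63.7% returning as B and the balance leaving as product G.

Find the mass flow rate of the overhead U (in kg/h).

213 kg/h

Overall salt balance (none leaves overhead): salt in fresh feed = salt in product, i.e. 370.2×0.124 = (1−0.637)·R·0.292.
R = 45.905/(0.292×0.363) = 433.08 kg/h.
Recycle B = 0.637×433.08 = 275.87 kg/h.
Combined feed J = 370.2 + 275.87 = 646.07 kg/h.
Overhead U = J − R = 646.07 − 433.08 = 212.99 kg/h.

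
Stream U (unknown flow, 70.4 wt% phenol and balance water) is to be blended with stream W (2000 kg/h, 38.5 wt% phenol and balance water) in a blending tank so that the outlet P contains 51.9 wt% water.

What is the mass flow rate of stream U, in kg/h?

Let U be the unknown flow. Total out = 2000 + U.
water balance: 1230 + 0.296·U = 0.519·(2000 + U)
(0.296 − 0.519)·U = 0.519×2000 − 1230 = -192
U = -192 / -0.223 = 860.99 kg/h

861 kg/h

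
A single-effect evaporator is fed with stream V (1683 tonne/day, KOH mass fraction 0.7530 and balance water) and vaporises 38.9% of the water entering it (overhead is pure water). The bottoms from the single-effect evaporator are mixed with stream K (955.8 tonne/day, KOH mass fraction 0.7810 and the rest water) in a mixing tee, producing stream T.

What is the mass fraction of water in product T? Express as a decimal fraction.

Vapour removed = 0.389×0.247×1683 = 161.71 tonne/day; concentrate = 1521.3 tonne/day.
water reaching the mixer = 253.99 (from concentrate) + 955.8×0.219 = 463.31 tonne/day.
Product flow = 1521.3 + 955.8 = 2477.1 tonne/day; water fraction = 0.1870.

0.1870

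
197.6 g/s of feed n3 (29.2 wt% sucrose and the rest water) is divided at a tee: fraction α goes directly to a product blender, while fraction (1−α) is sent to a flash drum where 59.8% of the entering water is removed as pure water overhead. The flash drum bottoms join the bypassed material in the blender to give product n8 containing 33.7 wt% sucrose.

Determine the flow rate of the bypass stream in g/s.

All 197.6×0.292 = 57.699 g/s of sucrose reaches n8, so n8 = 57.699/0.337 = 171.21 g/s and vapour = 26.386 g/s.
The evaporator receives (1−α)·197.6 of feed at 0.708 water and removes 0.598 of that water:
0.598×0.708×(1−α)×197.6 = 26.386
(1−α) = 26.386/83.661 = 0.3154;  α = 0.6846.
Bypass flow = 0.6846×197.6 = 135.28 g/s.

135.3 g/s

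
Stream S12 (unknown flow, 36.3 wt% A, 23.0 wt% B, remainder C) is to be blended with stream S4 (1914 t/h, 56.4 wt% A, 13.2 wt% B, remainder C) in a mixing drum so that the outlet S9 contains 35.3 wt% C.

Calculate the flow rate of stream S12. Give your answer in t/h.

Let S12 be the unknown flow. Total out = 1914 + S12.
C balance: 581.86 + 0.407·S12 = 0.353·(1914 + S12)
(0.407 − 0.353)·S12 = 0.353×1914 − 581.86 = 93.786
S12 = 93.786 / 0.054 = 1736.8 t/h

1737 t/h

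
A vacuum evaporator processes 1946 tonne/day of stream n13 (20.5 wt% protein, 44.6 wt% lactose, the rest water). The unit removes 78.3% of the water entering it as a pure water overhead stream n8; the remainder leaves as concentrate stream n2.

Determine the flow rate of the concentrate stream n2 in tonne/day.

1414 tonne/day

water entering = 1946×0.349 = 679.15 tonne/day; overhead removed = 0.783×679.15 = 531.78 tonne/day.
Concentrate = 1946 − 531.78 = 1414.2 tonne/day.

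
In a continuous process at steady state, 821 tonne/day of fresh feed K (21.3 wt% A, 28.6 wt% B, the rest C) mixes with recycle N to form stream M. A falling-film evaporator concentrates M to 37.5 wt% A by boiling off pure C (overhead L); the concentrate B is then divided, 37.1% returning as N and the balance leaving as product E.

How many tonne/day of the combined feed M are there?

Overall A balance (none leaves overhead): A in fresh feed = A in product, i.e. 821×0.213 = (1−0.371)·B·0.375.
B = 174.87/(0.375×0.629) = 741.38 tonne/day.
Recycle N = 0.371×741.38 = 275.05 tonne/day.
Combined feed M = 821 + 275.05 = 1096.1 tonne/day.

1096 tonne/day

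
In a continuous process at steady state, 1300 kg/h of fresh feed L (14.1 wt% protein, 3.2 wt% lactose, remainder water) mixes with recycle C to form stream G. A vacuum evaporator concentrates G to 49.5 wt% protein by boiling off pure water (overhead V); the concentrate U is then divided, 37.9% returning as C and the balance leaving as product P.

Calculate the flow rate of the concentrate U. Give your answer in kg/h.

596.3 kg/h

Overall protein balance (none leaves overhead): protein in fresh feed = protein in product, i.e. 1300×0.141 = (1−0.379)·U·0.495.
U = 183.3/(0.495×0.621) = 596.3 kg/h.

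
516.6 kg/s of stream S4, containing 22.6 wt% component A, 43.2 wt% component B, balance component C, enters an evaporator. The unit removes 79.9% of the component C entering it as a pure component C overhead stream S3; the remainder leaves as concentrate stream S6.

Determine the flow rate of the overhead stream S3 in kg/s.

component C entering = 516.6×0.342 = 176.68 kg/s; overhead removed = 0.799×176.68 = 141.17 kg/s.

141.2 kg/s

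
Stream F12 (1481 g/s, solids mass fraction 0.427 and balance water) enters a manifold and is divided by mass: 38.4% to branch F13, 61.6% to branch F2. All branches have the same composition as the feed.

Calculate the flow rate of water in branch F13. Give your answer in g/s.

Branch F13 total = 0.384×1481 = 568.7 g/s.
water in F13 = 0.573×568.7 = 325.87 g/s.

325.9 g/s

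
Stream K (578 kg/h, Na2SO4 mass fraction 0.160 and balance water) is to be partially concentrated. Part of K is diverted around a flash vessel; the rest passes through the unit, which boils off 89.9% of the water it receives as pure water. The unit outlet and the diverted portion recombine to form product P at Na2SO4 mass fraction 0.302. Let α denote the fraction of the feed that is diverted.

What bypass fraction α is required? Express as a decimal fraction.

0.377

All 578×0.160 = 92.48 kg/h of Na2SO4 reaches P, so P = 92.48/0.302 = 306.23 kg/h and vapour = 271.77 kg/h.
The evaporator receives (1−α)·578 of feed at 0.840 water and removes 0.899 of that water:
0.899×0.840×(1−α)×578 = 271.77
(1−α) = 271.77/436.48 = 0.6226;  α = 0.3774.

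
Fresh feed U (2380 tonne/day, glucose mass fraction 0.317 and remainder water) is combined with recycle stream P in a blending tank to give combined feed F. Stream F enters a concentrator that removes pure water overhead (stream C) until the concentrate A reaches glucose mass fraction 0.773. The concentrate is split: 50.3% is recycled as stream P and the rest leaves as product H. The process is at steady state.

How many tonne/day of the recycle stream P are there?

987.8 tonne/day

Overall glucose balance (none leaves overhead): glucose in fresh feed = glucose in product, i.e. 2380×0.317 = (1−0.503)·A·0.773.
A = 754.46/(0.773×0.497) = 1963.8 tonne/day.
Recycle P = 0.503×1963.8 = 987.8 tonne/day.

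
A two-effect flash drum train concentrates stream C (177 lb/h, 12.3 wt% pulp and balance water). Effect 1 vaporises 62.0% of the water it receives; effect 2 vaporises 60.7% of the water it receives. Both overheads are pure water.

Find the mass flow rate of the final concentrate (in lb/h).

44.95 lb/h

water in feed = 177×0.877 = 155.23 lb/h.
After stage 1: water left = (1−0.620)×155.23 = 58.987; stream total = 80.758 lb/h.
After stage 2: water left = (1−0.607)×58.987 = 23.182; final concentrate = 44.953 lb/h.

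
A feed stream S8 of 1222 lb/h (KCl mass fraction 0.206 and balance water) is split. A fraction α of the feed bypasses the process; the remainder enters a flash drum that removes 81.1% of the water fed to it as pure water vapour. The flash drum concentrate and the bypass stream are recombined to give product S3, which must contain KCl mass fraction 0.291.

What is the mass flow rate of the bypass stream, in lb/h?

All 1222×0.206 = 251.73 lb/h of KCl reaches S3, so S3 = 251.73/0.291 = 865.06 lb/h and vapour = 356.94 lb/h.
The evaporator receives (1−α)·1222 of feed at 0.794 water and removes 0.811 of that water:
0.811×0.794×(1−α)×1222 = 356.94
(1−α) = 356.94/786.89 = 0.4536;  α = 0.5464.
Bypass flow = 0.5464×1222 = 667.69 lb/h.

667.7 lb/h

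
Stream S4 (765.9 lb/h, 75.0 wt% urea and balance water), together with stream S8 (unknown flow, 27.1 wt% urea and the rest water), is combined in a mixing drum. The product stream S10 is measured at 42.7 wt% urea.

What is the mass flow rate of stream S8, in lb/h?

1586 lb/h

Let S8 be the unknown flow. Total out = 765.9 + S8.
urea balance: 574.42 + 0.271·S8 = 0.427·(765.9 + S8)
(0.271 − 0.427)·S8 = 0.427×765.9 − 574.42 = -247.39
S8 = -247.39 / -0.156 = 1585.8 lb/h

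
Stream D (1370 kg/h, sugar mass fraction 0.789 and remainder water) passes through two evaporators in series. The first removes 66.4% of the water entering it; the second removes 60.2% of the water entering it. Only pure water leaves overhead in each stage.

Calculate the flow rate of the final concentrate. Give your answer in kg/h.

water in feed = 1370×0.211 = 289.07 kg/h.
After stage 1: water left = (1−0.664)×289.07 = 97.128; stream total = 1178.1 kg/h.
After stage 2: water left = (1−0.602)×97.128 = 38.657; final concentrate = 1119.6 kg/h.

1120 kg/h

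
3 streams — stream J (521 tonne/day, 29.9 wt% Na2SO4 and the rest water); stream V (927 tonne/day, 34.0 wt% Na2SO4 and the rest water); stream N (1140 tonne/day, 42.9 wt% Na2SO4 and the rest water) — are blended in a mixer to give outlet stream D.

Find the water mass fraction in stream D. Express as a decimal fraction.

Total flow out = 521 + 927 + 1140 = 2588 tonne/day.
water in = 521×0.701 + 927×0.660 + 1140×0.571 = 1628 tonne/day.
water mass fraction in D = 1628/2588 = 0.629.

0.629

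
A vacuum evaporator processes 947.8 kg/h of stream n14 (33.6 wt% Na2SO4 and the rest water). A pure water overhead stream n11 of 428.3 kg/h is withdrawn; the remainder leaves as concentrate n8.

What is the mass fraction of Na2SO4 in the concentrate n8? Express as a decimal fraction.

Na2SO4 is not removed: 947.8×0.336 = 318.46 kg/h of Na2SO4 enters n8.
Concentrate = 947.8 − 428.3 = 519.5 kg/h.
Mass fraction = 318.46/519.5 = 0.613.

0.613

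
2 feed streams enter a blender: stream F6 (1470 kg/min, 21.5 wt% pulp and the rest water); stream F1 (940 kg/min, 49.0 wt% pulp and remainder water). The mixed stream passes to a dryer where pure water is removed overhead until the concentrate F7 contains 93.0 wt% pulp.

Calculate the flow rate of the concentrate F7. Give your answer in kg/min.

835.1 kg/min

pulp entering = 1470×0.215 + 940×0.490 = 776.65 kg/min.
All pulp reports to F7, so F7 = 776.65/0.930 = 835.11 kg/min.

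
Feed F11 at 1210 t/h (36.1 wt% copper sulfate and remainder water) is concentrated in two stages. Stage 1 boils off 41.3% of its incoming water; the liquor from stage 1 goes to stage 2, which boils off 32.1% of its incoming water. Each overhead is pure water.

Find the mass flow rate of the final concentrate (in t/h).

745 t/h

water in feed = 1210×0.639 = 773.19 t/h.
After stage 1: water left = (1−0.413)×773.19 = 453.86; stream total = 890.67 t/h.
After stage 2: water left = (1−0.321)×453.86 = 308.17; final concentrate = 744.98 t/h.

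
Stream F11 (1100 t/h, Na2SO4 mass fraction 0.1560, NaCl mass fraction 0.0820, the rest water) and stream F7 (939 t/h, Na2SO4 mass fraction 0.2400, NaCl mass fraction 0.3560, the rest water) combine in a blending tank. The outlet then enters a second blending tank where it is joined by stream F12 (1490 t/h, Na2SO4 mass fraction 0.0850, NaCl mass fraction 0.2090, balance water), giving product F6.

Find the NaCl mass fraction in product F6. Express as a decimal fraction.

0.2085

Overall, product flow = 3529 t/h.
NaCl in = 1100×0.082 + 939×0.356 + 1490×0.209 = 735.89 t/h.
NaCl fraction in F6 = 0.2085.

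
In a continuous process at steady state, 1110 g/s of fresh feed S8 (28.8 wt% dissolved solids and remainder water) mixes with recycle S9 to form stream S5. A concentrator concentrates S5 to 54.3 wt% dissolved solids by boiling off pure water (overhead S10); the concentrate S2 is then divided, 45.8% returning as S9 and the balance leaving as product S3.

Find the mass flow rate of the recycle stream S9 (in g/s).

Overall dissolved solids balance (none leaves overhead): dissolved solids in fresh feed = dissolved solids in product, i.e. 1110×0.288 = (1−0.458)·S2·0.543.
S2 = 319.68/(0.543×0.542) = 1086.2 g/s.
Recycle S9 = 0.458×1086.2 = 497.49 g/s.

497.5 g/s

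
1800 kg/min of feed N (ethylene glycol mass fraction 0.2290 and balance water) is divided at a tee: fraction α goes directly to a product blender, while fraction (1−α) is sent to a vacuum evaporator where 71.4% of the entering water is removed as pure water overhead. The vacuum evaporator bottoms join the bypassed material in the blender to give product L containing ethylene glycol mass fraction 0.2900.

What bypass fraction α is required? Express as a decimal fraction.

0.618

All 1800×0.229 = 412.2 kg/min of ethylene glycol reaches L, so L = 412.2/0.290 = 1421.4 kg/min and vapour = 378.62 kg/min.
The evaporator receives (1−α)·1800 of feed at 0.771 water and removes 0.714 of that water:
0.714×0.771×(1−α)×1800 = 378.62
(1−α) = 378.62/990.89 = 0.3821;  α = 0.6179.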